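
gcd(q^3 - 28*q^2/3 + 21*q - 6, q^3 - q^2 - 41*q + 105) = q - 3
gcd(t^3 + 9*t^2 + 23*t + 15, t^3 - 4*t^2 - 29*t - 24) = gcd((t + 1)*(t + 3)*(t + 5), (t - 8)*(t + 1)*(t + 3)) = t^2 + 4*t + 3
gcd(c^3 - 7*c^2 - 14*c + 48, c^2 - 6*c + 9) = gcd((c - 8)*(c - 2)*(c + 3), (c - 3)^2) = 1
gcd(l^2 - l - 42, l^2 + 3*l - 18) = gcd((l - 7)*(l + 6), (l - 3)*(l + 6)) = l + 6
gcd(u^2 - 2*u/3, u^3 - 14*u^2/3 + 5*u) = u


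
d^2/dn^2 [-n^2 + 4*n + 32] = -2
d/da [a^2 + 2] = 2*a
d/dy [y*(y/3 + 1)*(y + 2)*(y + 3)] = 4*y^3/3 + 8*y^2 + 14*y + 6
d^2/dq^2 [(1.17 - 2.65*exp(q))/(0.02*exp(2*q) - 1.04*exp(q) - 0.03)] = (-0.00106*exp(4*q) - 0.053248*exp(3*q) - 0.082548000000001*exp(2*q) + 1.35096*exp(q) - 0.038889)*exp(q)/(8.0e-6*exp(6*q) - 0.001248*exp(5*q) + 0.06486*exp(4*q) - 1.12112*exp(3*q) - 0.09729*exp(2*q) - 0.002808*exp(q) - 2.7e-5)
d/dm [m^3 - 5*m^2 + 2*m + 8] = 3*m^2 - 10*m + 2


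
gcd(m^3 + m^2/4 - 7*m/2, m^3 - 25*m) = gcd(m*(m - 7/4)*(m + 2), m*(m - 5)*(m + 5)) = m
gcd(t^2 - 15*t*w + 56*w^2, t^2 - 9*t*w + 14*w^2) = t - 7*w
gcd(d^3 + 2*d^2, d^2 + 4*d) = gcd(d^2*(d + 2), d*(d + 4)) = d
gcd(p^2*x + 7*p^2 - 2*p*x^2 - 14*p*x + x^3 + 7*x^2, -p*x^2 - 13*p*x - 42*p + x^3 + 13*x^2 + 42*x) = -p*x - 7*p + x^2 + 7*x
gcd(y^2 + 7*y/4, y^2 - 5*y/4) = y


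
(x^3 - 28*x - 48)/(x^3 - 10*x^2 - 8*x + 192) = (x + 2)/(x - 8)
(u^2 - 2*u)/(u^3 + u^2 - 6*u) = 1/(u + 3)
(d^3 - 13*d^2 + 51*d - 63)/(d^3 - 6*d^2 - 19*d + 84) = (d - 3)/(d + 4)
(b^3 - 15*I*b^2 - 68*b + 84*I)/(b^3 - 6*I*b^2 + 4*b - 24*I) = (b - 7*I)/(b + 2*I)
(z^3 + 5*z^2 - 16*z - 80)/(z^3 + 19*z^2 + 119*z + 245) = (z^2 - 16)/(z^2 + 14*z + 49)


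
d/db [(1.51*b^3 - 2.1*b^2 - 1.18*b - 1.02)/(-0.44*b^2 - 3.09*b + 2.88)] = (-0.6644*b^4 - 9.3318*b^3 + 19.0162*b^2 - 12.9936*b - 6.5502)/(0.1936*b^4 + 2.7192*b^3 + 7.0137*b^2 - 17.7984*b + 8.2944)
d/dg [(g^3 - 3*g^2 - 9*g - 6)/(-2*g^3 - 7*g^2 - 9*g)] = (-13*g^4 - 54*g^3 - 72*g^2 - 84*g - 54)/(g^2*(4*g^4 + 28*g^3 + 85*g^2 + 126*g + 81))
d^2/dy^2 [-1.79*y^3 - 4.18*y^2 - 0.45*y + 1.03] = -10.74*y - 8.36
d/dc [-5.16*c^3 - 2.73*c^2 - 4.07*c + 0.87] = -15.48*c^2 - 5.46*c - 4.07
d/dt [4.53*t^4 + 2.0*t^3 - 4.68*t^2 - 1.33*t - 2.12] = 18.12*t^3 + 6.0*t^2 - 9.36*t - 1.33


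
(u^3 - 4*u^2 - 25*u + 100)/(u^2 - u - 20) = (u^2 + u - 20)/(u + 4)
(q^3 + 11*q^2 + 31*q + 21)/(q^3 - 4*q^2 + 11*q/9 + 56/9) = 9*(q^2 + 10*q + 21)/(9*q^2 - 45*q + 56)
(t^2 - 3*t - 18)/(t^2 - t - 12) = (t - 6)/(t - 4)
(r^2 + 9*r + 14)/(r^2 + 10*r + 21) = (r + 2)/(r + 3)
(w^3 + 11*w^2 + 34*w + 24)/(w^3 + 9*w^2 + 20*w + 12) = (w + 4)/(w + 2)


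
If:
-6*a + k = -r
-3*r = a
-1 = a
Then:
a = -1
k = -19/3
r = 1/3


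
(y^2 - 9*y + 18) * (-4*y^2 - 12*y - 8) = -4*y^4 + 24*y^3 + 28*y^2 - 144*y - 144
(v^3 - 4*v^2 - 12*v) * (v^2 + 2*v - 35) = v^5 - 2*v^4 - 55*v^3 + 116*v^2 + 420*v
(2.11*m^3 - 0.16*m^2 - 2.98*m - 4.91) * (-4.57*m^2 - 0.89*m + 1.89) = -9.6427*m^5 - 1.1467*m^4 + 17.7489*m^3 + 24.7885*m^2 - 1.2623*m - 9.2799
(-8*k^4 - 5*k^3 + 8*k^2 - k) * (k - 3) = -8*k^5 + 19*k^4 + 23*k^3 - 25*k^2 + 3*k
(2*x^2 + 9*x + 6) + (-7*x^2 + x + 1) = -5*x^2 + 10*x + 7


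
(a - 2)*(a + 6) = a^2 + 4*a - 12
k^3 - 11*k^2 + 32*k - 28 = (k - 7)*(k - 2)^2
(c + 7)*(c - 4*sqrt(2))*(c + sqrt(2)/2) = c^3 - 7*sqrt(2)*c^2/2 + 7*c^2 - 49*sqrt(2)*c/2 - 4*c - 28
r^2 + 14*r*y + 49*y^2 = (r + 7*y)^2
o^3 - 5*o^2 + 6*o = o*(o - 3)*(o - 2)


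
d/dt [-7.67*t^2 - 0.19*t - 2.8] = -15.34*t - 0.19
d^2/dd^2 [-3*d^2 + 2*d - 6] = -6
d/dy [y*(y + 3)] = 2*y + 3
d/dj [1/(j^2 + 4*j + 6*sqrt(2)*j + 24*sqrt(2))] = 2*(-j - 3*sqrt(2) - 2)/(j^2 + 4*j + 6*sqrt(2)*j + 24*sqrt(2))^2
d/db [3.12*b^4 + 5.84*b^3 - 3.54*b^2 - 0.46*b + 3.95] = 12.48*b^3 + 17.52*b^2 - 7.08*b - 0.46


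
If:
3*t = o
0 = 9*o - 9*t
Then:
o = 0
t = 0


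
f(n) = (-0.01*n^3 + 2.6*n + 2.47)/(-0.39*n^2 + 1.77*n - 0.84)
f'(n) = (2.6 - 0.03*n^2)/(-0.39*n^2 + 1.77*n - 0.84) + (0.78*n - 1.77)*(-0.01*n^3 + 2.6*n + 2.47)/(-0.39*n^2 + 1.77*n - 0.84)^2 = (0.0039*n^4 - 0.0354*n^3 + 1.0392*n^2 + 1.9266*n - 6.5559)/(0.1521*n^4 - 1.3806*n^3 + 3.7881*n^2 - 2.9736*n + 0.7056)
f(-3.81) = 0.52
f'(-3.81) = 0.02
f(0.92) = 10.59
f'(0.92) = -18.70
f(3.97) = 303.03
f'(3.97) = 10065.63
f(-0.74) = -0.23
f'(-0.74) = -1.32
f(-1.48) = 0.31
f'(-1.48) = -0.38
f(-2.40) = 0.50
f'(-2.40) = -0.09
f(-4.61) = 0.49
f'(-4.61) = 0.04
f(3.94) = 152.05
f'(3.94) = 2516.24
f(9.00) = -1.13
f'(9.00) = 0.35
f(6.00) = -3.73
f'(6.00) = 2.19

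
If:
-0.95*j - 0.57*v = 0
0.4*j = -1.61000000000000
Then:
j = -4.02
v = 6.71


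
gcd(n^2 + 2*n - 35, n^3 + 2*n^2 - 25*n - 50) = n - 5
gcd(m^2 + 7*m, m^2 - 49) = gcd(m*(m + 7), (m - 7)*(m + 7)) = m + 7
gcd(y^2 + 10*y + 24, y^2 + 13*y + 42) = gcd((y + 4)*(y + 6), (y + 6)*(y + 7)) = y + 6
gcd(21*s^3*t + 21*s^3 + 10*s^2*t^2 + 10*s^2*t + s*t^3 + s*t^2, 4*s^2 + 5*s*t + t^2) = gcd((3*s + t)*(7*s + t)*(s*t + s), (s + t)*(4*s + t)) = 1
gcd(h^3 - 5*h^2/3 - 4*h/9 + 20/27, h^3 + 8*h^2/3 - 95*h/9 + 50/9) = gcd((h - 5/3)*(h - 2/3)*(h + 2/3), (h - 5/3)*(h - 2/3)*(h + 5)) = h^2 - 7*h/3 + 10/9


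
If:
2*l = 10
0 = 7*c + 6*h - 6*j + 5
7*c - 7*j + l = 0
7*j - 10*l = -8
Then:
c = 37/7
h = -1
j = 6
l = 5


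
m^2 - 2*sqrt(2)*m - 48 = (m - 6*sqrt(2))*(m + 4*sqrt(2))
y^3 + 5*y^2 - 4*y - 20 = (y - 2)*(y + 2)*(y + 5)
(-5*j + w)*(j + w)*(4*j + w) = -20*j^3 - 21*j^2*w + w^3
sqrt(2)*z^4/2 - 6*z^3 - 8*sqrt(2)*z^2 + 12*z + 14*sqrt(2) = (z - 7*sqrt(2))*(z - sqrt(2))*(z + sqrt(2))*(sqrt(2)*z/2 + 1)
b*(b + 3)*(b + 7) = b^3 + 10*b^2 + 21*b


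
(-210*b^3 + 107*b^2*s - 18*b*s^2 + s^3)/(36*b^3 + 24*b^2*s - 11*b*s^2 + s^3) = (35*b^2 - 12*b*s + s^2)/(-6*b^2 - 5*b*s + s^2)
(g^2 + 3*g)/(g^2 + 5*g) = (g + 3)/(g + 5)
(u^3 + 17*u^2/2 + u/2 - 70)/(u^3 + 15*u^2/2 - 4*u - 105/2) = (u + 4)/(u + 3)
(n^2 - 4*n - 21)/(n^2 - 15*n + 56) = (n + 3)/(n - 8)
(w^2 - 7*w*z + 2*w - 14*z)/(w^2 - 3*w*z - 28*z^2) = (w + 2)/(w + 4*z)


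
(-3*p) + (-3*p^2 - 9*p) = -3*p^2 - 12*p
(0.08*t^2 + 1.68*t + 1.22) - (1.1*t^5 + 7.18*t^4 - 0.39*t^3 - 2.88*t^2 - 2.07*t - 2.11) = -1.1*t^5 - 7.18*t^4 + 0.39*t^3 + 2.96*t^2 + 3.75*t + 3.33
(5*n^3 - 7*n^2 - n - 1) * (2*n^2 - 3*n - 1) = 10*n^5 - 29*n^4 + 14*n^3 + 8*n^2 + 4*n + 1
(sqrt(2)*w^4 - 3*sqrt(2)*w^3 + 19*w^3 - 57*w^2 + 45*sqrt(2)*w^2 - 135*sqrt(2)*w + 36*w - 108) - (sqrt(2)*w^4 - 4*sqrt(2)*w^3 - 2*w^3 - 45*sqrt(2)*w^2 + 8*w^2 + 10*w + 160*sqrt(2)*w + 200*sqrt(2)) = sqrt(2)*w^3 + 21*w^3 - 65*w^2 + 90*sqrt(2)*w^2 - 295*sqrt(2)*w + 26*w - 200*sqrt(2) - 108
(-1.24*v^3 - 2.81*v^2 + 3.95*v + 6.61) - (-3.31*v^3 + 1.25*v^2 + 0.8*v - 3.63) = 2.07*v^3 - 4.06*v^2 + 3.15*v + 10.24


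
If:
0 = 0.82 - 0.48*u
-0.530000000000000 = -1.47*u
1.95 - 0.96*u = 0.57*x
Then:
No Solution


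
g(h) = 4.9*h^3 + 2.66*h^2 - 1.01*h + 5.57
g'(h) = 14.7*h^2 + 5.32*h - 1.01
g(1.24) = 17.75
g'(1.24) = 28.19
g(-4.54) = -393.54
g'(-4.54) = 277.83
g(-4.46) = -371.72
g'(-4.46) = 267.67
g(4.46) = 488.69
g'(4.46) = 315.12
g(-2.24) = -33.89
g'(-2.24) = 60.83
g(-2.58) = -58.27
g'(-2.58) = 83.11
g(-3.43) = -157.40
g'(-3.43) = 153.69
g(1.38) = 22.12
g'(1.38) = 34.33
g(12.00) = 8843.69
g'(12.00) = 2179.63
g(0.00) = 5.57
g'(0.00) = -1.01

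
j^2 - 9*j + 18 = (j - 6)*(j - 3)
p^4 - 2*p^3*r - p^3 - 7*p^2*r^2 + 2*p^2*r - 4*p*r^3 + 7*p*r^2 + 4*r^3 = (p - 1)*(p - 4*r)*(p + r)^2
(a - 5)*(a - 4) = a^2 - 9*a + 20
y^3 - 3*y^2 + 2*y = y*(y - 2)*(y - 1)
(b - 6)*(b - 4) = b^2 - 10*b + 24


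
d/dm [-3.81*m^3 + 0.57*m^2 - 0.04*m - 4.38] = -11.43*m^2 + 1.14*m - 0.04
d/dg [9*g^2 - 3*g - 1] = 18*g - 3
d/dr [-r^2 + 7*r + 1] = 7 - 2*r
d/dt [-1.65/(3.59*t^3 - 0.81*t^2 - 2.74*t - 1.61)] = (17.7705*t^2 - 2.673*t - 4.521)/(-3.59*t^3 + 0.81*t^2 + 2.74*t + 1.61)^2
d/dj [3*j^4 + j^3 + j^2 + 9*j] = 12*j^3 + 3*j^2 + 2*j + 9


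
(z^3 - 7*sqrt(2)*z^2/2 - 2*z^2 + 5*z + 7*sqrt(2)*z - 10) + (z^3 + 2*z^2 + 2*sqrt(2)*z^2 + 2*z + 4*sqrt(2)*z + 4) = 2*z^3 - 3*sqrt(2)*z^2/2 + 7*z + 11*sqrt(2)*z - 6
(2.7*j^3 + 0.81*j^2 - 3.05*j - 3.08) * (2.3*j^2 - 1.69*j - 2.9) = 6.21*j^5 - 2.7*j^4 - 16.2139*j^3 - 4.2785*j^2 + 14.0502*j + 8.932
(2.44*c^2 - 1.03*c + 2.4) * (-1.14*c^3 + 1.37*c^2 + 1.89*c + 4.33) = -2.7816*c^5 + 4.517*c^4 + 0.464499999999999*c^3 + 11.9065*c^2 + 0.0760999999999994*c + 10.392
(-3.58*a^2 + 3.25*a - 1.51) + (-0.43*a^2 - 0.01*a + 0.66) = -4.01*a^2 + 3.24*a - 0.85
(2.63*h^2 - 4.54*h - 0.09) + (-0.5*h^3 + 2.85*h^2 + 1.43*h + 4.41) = -0.5*h^3 + 5.48*h^2 - 3.11*h + 4.32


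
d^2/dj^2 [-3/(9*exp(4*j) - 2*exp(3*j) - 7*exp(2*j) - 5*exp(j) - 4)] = 3*(2*(-36*exp(3*j) + 6*exp(2*j) + 14*exp(j) + 5)^2*exp(j) + (144*exp(3*j) - 18*exp(2*j) - 28*exp(j) - 5)*(-9*exp(4*j) + 2*exp(3*j) + 7*exp(2*j) + 5*exp(j) + 4))*exp(j)/(-9*exp(4*j) + 2*exp(3*j) + 7*exp(2*j) + 5*exp(j) + 4)^3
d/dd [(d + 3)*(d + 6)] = 2*d + 9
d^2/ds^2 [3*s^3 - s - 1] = 18*s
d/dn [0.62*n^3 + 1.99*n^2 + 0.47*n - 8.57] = 1.86*n^2 + 3.98*n + 0.47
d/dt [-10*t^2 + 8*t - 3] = 8 - 20*t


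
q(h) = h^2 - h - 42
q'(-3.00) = -7.00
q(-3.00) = -30.00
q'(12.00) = 23.00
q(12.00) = 90.00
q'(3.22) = 5.44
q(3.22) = -34.85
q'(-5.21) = -11.42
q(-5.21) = -9.65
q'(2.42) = 3.84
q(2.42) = -38.56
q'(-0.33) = -1.66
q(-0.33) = -41.56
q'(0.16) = -0.68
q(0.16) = -42.13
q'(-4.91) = -10.82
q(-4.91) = -12.98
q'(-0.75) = -2.50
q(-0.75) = -40.69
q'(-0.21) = -1.42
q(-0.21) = -41.75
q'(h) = 2*h - 1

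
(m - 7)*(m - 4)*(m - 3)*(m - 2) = m^4 - 16*m^3 + 89*m^2 - 206*m + 168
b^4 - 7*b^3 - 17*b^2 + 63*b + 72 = (b - 8)*(b - 3)*(b + 1)*(b + 3)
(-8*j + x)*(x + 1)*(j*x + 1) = -8*j^2*x^2 - 8*j^2*x + j*x^3 + j*x^2 - 8*j*x - 8*j + x^2 + x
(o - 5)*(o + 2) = o^2 - 3*o - 10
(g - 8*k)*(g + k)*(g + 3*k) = g^3 - 4*g^2*k - 29*g*k^2 - 24*k^3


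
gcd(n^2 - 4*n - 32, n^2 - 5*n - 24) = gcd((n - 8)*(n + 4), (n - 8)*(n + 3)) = n - 8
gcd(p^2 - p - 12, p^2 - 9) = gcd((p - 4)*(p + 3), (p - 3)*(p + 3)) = p + 3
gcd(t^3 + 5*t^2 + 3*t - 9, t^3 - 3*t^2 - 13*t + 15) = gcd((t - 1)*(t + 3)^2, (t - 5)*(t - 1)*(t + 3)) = t^2 + 2*t - 3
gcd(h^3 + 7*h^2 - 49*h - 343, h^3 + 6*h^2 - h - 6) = 1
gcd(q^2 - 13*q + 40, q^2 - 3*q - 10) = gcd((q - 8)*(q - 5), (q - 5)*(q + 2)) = q - 5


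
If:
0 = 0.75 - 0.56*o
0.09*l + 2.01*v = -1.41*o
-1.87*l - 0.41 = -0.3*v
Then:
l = -0.37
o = 1.34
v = -0.92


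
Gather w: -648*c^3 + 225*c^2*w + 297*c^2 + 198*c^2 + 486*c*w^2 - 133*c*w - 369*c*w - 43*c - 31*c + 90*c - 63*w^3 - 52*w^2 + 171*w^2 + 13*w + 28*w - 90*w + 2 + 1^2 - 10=-648*c^3 + 495*c^2 + 16*c - 63*w^3 + w^2*(486*c + 119) + w*(225*c^2 - 502*c - 49) - 7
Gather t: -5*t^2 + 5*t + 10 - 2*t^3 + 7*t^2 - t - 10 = -2*t^3 + 2*t^2 + 4*t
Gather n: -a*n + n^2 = -a*n + n^2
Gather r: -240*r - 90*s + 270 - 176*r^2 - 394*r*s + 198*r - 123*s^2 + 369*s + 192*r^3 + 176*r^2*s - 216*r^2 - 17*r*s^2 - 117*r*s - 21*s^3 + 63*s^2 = 192*r^3 + r^2*(176*s - 392) + r*(-17*s^2 - 511*s - 42) - 21*s^3 - 60*s^2 + 279*s + 270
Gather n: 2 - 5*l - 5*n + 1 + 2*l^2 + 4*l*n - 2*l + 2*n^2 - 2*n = 2*l^2 - 7*l + 2*n^2 + n*(4*l - 7) + 3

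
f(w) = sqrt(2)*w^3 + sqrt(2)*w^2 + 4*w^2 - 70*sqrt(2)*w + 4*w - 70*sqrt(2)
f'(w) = 3*sqrt(2)*w^2 + 2*sqrt(2)*w + 8*w - 70*sqrt(2) + 4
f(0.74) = -165.75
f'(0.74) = -84.66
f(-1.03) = 3.05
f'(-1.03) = -101.65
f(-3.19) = 213.23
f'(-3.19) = -86.36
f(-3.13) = 208.02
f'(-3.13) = -87.32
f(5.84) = -187.43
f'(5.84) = 112.94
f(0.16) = -114.05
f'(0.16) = -93.15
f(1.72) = -239.17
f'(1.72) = -63.82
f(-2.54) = 154.05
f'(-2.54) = -95.13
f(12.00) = 1984.47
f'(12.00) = 645.89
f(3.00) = -297.07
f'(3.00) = -24.33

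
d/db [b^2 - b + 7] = 2*b - 1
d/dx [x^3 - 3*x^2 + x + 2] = 3*x^2 - 6*x + 1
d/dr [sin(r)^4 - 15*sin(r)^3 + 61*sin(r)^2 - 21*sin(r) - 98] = (4*sin(r)^3 - 45*sin(r)^2 + 122*sin(r) - 21)*cos(r)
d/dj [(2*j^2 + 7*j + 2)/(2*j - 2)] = (j^2 - 2*j - 9/2)/(j^2 - 2*j + 1)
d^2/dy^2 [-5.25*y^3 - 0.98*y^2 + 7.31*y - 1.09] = -31.5*y - 1.96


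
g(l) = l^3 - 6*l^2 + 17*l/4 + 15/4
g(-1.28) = -13.62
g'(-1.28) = 24.53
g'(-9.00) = 355.25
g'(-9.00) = 355.25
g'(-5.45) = 158.76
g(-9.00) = -1249.50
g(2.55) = -7.85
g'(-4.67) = 125.72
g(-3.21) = -104.79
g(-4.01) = -174.25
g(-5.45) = -359.51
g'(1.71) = -7.50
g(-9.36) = -1381.71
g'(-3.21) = 73.68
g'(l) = 3*l^2 - 12*l + 17/4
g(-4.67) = -248.80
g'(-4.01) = 100.61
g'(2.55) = -6.84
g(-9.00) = -1249.50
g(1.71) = -1.53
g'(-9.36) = 379.40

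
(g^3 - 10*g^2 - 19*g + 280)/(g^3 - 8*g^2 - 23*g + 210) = (g - 8)/(g - 6)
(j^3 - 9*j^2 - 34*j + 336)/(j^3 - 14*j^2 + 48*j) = (j^2 - j - 42)/(j*(j - 6))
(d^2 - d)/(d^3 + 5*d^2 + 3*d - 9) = d/(d^2 + 6*d + 9)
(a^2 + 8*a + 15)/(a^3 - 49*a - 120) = 1/(a - 8)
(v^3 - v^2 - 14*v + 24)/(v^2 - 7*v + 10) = (v^2 + v - 12)/(v - 5)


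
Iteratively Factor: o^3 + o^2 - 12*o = (o)*(o^2 + o - 12) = o*(o - 3)*(o + 4)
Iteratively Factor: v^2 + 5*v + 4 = (v + 4)*(v + 1)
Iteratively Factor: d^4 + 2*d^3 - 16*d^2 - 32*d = (d + 2)*(d^3 - 16*d) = (d + 2)*(d + 4)*(d^2 - 4*d) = (d - 4)*(d + 2)*(d + 4)*(d)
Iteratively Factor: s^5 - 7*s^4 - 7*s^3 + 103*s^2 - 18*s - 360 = (s - 5)*(s^4 - 2*s^3 - 17*s^2 + 18*s + 72) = (s - 5)*(s + 3)*(s^3 - 5*s^2 - 2*s + 24) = (s - 5)*(s - 3)*(s + 3)*(s^2 - 2*s - 8) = (s - 5)*(s - 4)*(s - 3)*(s + 3)*(s + 2)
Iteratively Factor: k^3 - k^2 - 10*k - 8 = (k + 1)*(k^2 - 2*k - 8) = (k - 4)*(k + 1)*(k + 2)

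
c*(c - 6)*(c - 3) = c^3 - 9*c^2 + 18*c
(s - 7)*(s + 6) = s^2 - s - 42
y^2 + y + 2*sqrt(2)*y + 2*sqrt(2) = (y + 1)*(y + 2*sqrt(2))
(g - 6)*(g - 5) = g^2 - 11*g + 30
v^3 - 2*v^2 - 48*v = v*(v - 8)*(v + 6)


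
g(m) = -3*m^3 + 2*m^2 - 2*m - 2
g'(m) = -9*m^2 + 4*m - 2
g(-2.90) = 93.79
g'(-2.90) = -89.29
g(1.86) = -18.11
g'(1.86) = -25.70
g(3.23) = -88.69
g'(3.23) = -82.98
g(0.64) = -3.25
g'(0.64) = -3.13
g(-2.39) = 55.16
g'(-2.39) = -62.97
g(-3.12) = 114.82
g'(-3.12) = -102.09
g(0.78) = -3.77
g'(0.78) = -4.36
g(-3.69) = 183.34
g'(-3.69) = -139.30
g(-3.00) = 103.00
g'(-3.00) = -95.00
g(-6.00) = 730.00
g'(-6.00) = -350.00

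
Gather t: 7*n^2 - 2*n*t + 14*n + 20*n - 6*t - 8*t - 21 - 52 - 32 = 7*n^2 + 34*n + t*(-2*n - 14) - 105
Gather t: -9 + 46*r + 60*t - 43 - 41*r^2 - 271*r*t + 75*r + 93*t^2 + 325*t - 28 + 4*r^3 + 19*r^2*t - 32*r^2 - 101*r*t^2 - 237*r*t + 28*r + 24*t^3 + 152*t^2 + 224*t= 4*r^3 - 73*r^2 + 149*r + 24*t^3 + t^2*(245 - 101*r) + t*(19*r^2 - 508*r + 609) - 80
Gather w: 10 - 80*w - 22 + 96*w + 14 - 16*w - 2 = 0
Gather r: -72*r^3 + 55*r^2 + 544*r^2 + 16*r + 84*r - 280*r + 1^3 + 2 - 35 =-72*r^3 + 599*r^2 - 180*r - 32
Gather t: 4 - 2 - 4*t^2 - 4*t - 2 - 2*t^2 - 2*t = -6*t^2 - 6*t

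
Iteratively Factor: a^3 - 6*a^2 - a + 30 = (a + 2)*(a^2 - 8*a + 15) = (a - 3)*(a + 2)*(a - 5)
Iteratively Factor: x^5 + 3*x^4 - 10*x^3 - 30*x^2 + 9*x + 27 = (x - 1)*(x^4 + 4*x^3 - 6*x^2 - 36*x - 27) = (x - 1)*(x + 1)*(x^3 + 3*x^2 - 9*x - 27) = (x - 1)*(x + 1)*(x + 3)*(x^2 - 9) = (x - 1)*(x + 1)*(x + 3)^2*(x - 3)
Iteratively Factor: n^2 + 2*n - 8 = (n + 4)*(n - 2)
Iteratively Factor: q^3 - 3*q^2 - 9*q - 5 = (q - 5)*(q^2 + 2*q + 1) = (q - 5)*(q + 1)*(q + 1)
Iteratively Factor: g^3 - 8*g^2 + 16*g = (g - 4)*(g^2 - 4*g) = g*(g - 4)*(g - 4)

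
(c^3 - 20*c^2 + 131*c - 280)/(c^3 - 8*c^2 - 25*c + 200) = (c - 7)/(c + 5)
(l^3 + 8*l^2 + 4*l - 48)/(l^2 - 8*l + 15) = (l^3 + 8*l^2 + 4*l - 48)/(l^2 - 8*l + 15)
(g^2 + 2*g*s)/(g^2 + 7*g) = (g + 2*s)/(g + 7)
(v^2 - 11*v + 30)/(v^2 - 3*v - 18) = (v - 5)/(v + 3)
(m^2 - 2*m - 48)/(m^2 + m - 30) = (m - 8)/(m - 5)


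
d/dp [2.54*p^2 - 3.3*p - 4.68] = 5.08*p - 3.3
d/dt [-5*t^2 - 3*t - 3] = -10*t - 3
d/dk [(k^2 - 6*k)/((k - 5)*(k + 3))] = 2*(2*k^2 - 15*k + 45)/(k^4 - 4*k^3 - 26*k^2 + 60*k + 225)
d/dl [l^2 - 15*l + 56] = 2*l - 15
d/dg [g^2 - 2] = 2*g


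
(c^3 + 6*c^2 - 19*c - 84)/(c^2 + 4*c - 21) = (c^2 - c - 12)/(c - 3)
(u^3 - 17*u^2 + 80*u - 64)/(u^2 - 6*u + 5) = (u^2 - 16*u + 64)/(u - 5)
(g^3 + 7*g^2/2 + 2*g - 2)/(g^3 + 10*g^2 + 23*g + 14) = (g^2 + 3*g/2 - 1)/(g^2 + 8*g + 7)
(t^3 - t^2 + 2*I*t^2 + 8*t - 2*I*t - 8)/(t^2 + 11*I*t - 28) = (t^2 - t*(1 + 2*I) + 2*I)/(t + 7*I)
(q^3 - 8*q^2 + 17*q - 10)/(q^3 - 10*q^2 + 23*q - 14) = (q - 5)/(q - 7)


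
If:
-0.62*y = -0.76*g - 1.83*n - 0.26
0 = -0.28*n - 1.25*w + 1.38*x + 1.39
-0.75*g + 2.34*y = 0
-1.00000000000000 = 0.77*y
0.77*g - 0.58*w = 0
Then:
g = -4.05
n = 1.10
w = -5.38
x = -5.66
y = -1.30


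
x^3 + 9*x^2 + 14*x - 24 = (x - 1)*(x + 4)*(x + 6)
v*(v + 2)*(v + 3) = v^3 + 5*v^2 + 6*v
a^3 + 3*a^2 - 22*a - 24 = (a - 4)*(a + 1)*(a + 6)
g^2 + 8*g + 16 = (g + 4)^2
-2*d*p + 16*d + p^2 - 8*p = (-2*d + p)*(p - 8)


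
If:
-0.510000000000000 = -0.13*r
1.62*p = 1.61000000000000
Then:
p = 0.99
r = 3.92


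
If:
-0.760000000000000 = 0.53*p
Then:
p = -1.43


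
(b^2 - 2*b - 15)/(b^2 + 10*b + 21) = (b - 5)/(b + 7)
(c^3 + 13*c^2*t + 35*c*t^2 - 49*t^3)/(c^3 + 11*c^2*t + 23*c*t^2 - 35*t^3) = (c + 7*t)/(c + 5*t)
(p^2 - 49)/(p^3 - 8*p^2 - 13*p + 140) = (p + 7)/(p^2 - p - 20)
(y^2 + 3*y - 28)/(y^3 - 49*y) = (y - 4)/(y*(y - 7))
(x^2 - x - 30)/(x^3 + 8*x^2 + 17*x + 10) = (x - 6)/(x^2 + 3*x + 2)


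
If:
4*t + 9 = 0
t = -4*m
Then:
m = 9/16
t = -9/4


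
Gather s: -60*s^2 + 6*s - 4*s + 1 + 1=-60*s^2 + 2*s + 2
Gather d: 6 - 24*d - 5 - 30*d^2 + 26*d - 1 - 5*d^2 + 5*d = -35*d^2 + 7*d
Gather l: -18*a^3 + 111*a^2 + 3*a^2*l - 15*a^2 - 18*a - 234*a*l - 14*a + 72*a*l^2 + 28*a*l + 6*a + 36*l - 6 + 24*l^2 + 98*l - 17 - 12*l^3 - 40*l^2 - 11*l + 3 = -18*a^3 + 96*a^2 - 26*a - 12*l^3 + l^2*(72*a - 16) + l*(3*a^2 - 206*a + 123) - 20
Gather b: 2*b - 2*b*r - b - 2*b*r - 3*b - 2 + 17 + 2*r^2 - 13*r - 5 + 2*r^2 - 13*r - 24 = b*(-4*r - 2) + 4*r^2 - 26*r - 14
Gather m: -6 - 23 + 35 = 6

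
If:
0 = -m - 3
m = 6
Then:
No Solution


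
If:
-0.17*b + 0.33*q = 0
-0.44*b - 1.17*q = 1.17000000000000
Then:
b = -1.12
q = -0.58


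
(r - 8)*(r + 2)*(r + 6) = r^3 - 52*r - 96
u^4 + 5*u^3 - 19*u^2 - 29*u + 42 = (u - 3)*(u - 1)*(u + 2)*(u + 7)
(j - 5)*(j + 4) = j^2 - j - 20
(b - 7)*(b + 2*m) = b^2 + 2*b*m - 7*b - 14*m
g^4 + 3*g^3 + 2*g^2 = g^2*(g + 1)*(g + 2)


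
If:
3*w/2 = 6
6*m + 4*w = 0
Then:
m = -8/3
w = 4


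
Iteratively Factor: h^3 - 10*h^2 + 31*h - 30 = (h - 3)*(h^2 - 7*h + 10) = (h - 5)*(h - 3)*(h - 2)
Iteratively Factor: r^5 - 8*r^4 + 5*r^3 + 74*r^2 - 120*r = (r - 5)*(r^4 - 3*r^3 - 10*r^2 + 24*r) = (r - 5)*(r - 2)*(r^3 - r^2 - 12*r) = r*(r - 5)*(r - 2)*(r^2 - r - 12) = r*(r - 5)*(r - 4)*(r - 2)*(r + 3)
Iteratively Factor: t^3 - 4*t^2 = (t)*(t^2 - 4*t) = t^2*(t - 4)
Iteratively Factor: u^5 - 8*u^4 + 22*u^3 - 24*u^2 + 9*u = (u)*(u^4 - 8*u^3 + 22*u^2 - 24*u + 9) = u*(u - 1)*(u^3 - 7*u^2 + 15*u - 9) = u*(u - 3)*(u - 1)*(u^2 - 4*u + 3) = u*(u - 3)*(u - 1)^2*(u - 3)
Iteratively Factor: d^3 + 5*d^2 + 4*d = (d)*(d^2 + 5*d + 4) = d*(d + 4)*(d + 1)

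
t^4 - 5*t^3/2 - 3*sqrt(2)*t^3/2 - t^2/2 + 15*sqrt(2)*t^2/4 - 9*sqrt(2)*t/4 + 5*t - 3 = (t - 3/2)*(t - 1)*(t - 2*sqrt(2))*(t + sqrt(2)/2)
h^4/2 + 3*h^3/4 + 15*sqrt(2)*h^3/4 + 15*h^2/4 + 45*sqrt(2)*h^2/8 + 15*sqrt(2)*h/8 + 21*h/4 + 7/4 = (h/2 + 1/2)*(h + 1/2)*(h + sqrt(2)/2)*(h + 7*sqrt(2))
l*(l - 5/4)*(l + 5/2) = l^3 + 5*l^2/4 - 25*l/8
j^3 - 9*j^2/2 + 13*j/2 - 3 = (j - 2)*(j - 3/2)*(j - 1)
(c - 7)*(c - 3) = c^2 - 10*c + 21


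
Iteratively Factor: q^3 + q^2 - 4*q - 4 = (q - 2)*(q^2 + 3*q + 2) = (q - 2)*(q + 2)*(q + 1)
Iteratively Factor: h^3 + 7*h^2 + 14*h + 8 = (h + 4)*(h^2 + 3*h + 2) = (h + 1)*(h + 4)*(h + 2)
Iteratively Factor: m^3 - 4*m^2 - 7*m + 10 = (m - 1)*(m^2 - 3*m - 10) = (m - 5)*(m - 1)*(m + 2)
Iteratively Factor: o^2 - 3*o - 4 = (o - 4)*(o + 1)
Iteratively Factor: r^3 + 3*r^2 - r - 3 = (r + 3)*(r^2 - 1) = (r + 1)*(r + 3)*(r - 1)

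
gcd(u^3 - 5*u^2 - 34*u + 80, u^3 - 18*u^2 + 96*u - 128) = u^2 - 10*u + 16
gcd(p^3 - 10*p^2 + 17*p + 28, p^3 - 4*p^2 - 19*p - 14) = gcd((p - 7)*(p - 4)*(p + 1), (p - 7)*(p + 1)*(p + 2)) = p^2 - 6*p - 7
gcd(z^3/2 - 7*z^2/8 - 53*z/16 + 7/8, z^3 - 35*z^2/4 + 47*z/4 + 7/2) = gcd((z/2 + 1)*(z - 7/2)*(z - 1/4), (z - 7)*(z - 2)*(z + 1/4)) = 1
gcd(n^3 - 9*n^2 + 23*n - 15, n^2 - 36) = 1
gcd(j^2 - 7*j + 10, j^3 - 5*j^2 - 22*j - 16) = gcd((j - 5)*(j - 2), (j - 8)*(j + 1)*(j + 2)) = 1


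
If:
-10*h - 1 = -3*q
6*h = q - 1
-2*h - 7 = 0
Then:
No Solution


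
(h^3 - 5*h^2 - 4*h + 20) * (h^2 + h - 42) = h^5 - 4*h^4 - 51*h^3 + 226*h^2 + 188*h - 840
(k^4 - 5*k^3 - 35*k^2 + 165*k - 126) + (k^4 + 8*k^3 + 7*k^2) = 2*k^4 + 3*k^3 - 28*k^2 + 165*k - 126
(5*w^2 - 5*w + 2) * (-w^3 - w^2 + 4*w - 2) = -5*w^5 + 23*w^3 - 32*w^2 + 18*w - 4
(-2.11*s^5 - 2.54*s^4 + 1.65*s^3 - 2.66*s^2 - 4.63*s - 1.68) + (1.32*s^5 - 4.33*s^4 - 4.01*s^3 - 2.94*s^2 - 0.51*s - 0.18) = -0.79*s^5 - 6.87*s^4 - 2.36*s^3 - 5.6*s^2 - 5.14*s - 1.86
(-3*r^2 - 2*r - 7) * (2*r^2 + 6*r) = -6*r^4 - 22*r^3 - 26*r^2 - 42*r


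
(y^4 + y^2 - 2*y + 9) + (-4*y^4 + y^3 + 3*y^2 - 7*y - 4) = -3*y^4 + y^3 + 4*y^2 - 9*y + 5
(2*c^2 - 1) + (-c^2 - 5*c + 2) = c^2 - 5*c + 1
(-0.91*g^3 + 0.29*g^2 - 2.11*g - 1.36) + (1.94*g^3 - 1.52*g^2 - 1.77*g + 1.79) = 1.03*g^3 - 1.23*g^2 - 3.88*g + 0.43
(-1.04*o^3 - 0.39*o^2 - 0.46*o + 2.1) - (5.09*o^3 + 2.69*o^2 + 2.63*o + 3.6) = -6.13*o^3 - 3.08*o^2 - 3.09*o - 1.5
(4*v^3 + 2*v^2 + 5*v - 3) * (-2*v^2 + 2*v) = -8*v^5 + 4*v^4 - 6*v^3 + 16*v^2 - 6*v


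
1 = 1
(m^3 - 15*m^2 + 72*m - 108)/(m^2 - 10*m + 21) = (m^2 - 12*m + 36)/(m - 7)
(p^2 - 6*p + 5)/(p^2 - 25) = (p - 1)/(p + 5)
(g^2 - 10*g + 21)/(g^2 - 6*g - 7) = (g - 3)/(g + 1)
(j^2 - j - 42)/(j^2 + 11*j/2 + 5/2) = 2*(j^2 - j - 42)/(2*j^2 + 11*j + 5)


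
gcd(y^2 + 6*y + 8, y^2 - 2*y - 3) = 1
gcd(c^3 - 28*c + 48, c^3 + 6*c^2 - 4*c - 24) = c^2 + 4*c - 12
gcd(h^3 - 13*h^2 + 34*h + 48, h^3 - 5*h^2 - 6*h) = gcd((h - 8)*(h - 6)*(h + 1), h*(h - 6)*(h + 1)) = h^2 - 5*h - 6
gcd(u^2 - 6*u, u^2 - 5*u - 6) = u - 6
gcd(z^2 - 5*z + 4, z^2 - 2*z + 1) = z - 1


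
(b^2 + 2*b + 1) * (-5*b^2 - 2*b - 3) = -5*b^4 - 12*b^3 - 12*b^2 - 8*b - 3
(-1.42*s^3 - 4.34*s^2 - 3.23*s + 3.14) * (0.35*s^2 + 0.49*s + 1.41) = -0.497*s^5 - 2.2148*s^4 - 5.2593*s^3 - 6.6031*s^2 - 3.0157*s + 4.4274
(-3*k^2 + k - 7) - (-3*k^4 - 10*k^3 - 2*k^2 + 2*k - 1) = 3*k^4 + 10*k^3 - k^2 - k - 6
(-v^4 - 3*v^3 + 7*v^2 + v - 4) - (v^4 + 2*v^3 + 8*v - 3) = -2*v^4 - 5*v^3 + 7*v^2 - 7*v - 1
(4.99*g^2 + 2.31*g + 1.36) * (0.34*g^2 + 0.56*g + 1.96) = 1.6966*g^4 + 3.5798*g^3 + 11.5364*g^2 + 5.2892*g + 2.6656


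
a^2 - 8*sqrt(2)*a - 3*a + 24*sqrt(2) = (a - 3)*(a - 8*sqrt(2))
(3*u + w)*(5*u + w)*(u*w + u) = 15*u^3*w + 15*u^3 + 8*u^2*w^2 + 8*u^2*w + u*w^3 + u*w^2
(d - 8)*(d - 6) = d^2 - 14*d + 48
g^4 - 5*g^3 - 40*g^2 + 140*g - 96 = (g - 8)*(g - 2)*(g - 1)*(g + 6)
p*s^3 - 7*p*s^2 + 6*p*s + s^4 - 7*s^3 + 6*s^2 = s*(p + s)*(s - 6)*(s - 1)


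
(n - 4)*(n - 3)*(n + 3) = n^3 - 4*n^2 - 9*n + 36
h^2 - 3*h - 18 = (h - 6)*(h + 3)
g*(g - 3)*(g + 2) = g^3 - g^2 - 6*g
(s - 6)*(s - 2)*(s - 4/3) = s^3 - 28*s^2/3 + 68*s/3 - 16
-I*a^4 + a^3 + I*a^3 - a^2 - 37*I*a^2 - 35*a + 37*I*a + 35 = (a - 5*I)*(a - I)*(a + 7*I)*(-I*a + I)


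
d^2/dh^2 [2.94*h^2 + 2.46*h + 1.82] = 5.88000000000000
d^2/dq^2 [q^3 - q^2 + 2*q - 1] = 6*q - 2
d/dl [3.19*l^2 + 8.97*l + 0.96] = 6.38*l + 8.97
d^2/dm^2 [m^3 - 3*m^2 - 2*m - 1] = 6*m - 6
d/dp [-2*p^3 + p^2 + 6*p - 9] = -6*p^2 + 2*p + 6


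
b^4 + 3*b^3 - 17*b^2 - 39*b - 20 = (b - 4)*(b + 1)^2*(b + 5)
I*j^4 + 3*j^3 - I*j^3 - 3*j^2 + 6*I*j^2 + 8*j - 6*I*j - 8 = (j - 1)*(j - 4*I)*(j + 2*I)*(I*j + 1)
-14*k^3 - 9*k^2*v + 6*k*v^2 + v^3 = (-2*k + v)*(k + v)*(7*k + v)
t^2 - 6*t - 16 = (t - 8)*(t + 2)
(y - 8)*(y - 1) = y^2 - 9*y + 8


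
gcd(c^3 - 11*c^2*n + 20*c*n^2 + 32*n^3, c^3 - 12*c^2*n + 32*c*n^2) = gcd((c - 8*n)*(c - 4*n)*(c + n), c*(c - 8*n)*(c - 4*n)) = c^2 - 12*c*n + 32*n^2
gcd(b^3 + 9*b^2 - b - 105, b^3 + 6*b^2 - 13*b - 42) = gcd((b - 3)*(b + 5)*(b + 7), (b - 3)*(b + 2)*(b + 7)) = b^2 + 4*b - 21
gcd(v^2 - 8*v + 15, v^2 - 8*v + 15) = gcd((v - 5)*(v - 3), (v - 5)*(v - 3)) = v^2 - 8*v + 15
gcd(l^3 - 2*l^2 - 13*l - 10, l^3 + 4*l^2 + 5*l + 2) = l^2 + 3*l + 2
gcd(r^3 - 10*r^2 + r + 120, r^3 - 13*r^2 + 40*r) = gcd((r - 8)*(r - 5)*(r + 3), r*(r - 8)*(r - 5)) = r^2 - 13*r + 40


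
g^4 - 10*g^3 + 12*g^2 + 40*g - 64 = (g - 8)*(g - 2)^2*(g + 2)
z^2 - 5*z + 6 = (z - 3)*(z - 2)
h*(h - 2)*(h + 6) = h^3 + 4*h^2 - 12*h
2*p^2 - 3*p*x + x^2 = (-2*p + x)*(-p + x)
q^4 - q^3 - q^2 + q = q*(q - 1)^2*(q + 1)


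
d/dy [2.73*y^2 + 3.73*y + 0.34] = 5.46*y + 3.73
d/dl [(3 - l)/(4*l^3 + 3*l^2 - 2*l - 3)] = (8*l^3 - 33*l^2 - 18*l + 9)/(16*l^6 + 24*l^5 - 7*l^4 - 36*l^3 - 14*l^2 + 12*l + 9)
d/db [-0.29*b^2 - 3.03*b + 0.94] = -0.58*b - 3.03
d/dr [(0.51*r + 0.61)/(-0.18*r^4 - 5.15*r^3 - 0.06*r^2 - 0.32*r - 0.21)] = (0.2754*r^4 + 5.6922*r^3 + 9.4551*r^2 + 0.0732*r + 0.0881)/(0.0324*r^8 + 1.854*r^7 + 26.5441*r^6 + 0.7332*r^5 + 3.3752*r^4 + 2.2014*r^3 + 0.1276*r^2 + 0.1344*r + 0.0441)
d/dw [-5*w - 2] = -5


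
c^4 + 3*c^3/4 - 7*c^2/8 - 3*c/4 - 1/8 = (c - 1)*(c + 1/4)*(c + 1/2)*(c + 1)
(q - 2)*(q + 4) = q^2 + 2*q - 8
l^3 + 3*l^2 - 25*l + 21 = (l - 3)*(l - 1)*(l + 7)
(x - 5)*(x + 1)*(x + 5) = x^3 + x^2 - 25*x - 25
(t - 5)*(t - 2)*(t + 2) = t^3 - 5*t^2 - 4*t + 20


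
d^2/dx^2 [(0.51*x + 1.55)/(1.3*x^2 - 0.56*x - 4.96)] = ((-3.978*x - 3.4588)*(-1.3*x^2 + 0.56*x + 4.96) - (0.51*x + 1.55)*(2.6*x - 0.56)*(5.2*x - 1.12))/(-1.3*x^2 + 0.56*x + 4.96)^3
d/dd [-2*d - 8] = -2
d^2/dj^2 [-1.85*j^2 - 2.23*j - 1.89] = -3.70000000000000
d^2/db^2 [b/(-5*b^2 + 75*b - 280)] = 2*(-b*(2*b - 15)^2 + 3*(b - 5)*(b^2 - 15*b + 56))/(5*(b^2 - 15*b + 56)^3)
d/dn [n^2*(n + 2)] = n*(3*n + 4)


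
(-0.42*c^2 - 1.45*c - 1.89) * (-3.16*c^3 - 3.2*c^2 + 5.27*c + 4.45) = 1.3272*c^5 + 5.926*c^4 + 8.399*c^3 - 3.4625*c^2 - 16.4128*c - 8.4105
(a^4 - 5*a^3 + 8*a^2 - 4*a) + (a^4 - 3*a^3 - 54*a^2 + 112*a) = 2*a^4 - 8*a^3 - 46*a^2 + 108*a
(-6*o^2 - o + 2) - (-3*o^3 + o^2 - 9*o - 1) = 3*o^3 - 7*o^2 + 8*o + 3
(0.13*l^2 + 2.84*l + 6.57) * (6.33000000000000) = 0.8229*l^2 + 17.9772*l + 41.5881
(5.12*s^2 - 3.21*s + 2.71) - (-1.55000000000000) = 5.12*s^2 - 3.21*s + 4.26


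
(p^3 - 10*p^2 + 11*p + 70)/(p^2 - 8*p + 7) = (p^2 - 3*p - 10)/(p - 1)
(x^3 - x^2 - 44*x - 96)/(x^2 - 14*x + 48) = (x^2 + 7*x + 12)/(x - 6)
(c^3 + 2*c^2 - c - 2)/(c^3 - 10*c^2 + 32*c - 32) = (c^3 + 2*c^2 - c - 2)/(c^3 - 10*c^2 + 32*c - 32)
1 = 1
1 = 1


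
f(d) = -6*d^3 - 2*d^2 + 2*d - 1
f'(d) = -18*d^2 - 4*d + 2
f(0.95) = -6.05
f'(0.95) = -18.04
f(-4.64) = 546.04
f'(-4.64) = -366.97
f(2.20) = -70.17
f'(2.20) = -93.92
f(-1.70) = 19.30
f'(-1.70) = -43.22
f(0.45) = -1.05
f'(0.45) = -3.44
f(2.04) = -56.18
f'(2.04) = -81.07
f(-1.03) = 1.37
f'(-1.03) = -12.98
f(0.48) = -1.16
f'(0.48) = -4.07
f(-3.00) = 137.00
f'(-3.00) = -148.00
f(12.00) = -10633.00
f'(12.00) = -2638.00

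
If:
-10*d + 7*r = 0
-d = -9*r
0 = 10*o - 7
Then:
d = 0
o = 7/10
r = 0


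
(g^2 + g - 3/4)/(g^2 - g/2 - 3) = (g - 1/2)/(g - 2)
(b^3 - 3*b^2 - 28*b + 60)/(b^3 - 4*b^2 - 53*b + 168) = (b^3 - 3*b^2 - 28*b + 60)/(b^3 - 4*b^2 - 53*b + 168)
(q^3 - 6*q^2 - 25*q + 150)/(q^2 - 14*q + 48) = (q^2 - 25)/(q - 8)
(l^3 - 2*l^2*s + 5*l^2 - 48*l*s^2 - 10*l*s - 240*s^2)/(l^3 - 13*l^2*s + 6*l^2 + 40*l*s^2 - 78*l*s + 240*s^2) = (-l^2 - 6*l*s - 5*l - 30*s)/(-l^2 + 5*l*s - 6*l + 30*s)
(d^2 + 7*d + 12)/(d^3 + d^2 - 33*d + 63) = (d^2 + 7*d + 12)/(d^3 + d^2 - 33*d + 63)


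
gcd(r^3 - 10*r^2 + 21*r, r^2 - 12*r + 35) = r - 7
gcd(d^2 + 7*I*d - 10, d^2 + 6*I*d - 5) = d + 5*I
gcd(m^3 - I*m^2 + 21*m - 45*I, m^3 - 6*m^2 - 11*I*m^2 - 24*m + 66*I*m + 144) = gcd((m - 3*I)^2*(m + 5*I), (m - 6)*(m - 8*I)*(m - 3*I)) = m - 3*I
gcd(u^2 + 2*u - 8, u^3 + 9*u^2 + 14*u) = 1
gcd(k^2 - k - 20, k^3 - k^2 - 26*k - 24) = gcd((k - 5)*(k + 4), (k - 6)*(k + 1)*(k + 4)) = k + 4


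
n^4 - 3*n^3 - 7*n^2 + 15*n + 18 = (n - 3)^2*(n + 1)*(n + 2)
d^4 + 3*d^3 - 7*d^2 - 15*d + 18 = (d - 2)*(d - 1)*(d + 3)^2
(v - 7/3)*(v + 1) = v^2 - 4*v/3 - 7/3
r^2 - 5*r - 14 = (r - 7)*(r + 2)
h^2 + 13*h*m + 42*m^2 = (h + 6*m)*(h + 7*m)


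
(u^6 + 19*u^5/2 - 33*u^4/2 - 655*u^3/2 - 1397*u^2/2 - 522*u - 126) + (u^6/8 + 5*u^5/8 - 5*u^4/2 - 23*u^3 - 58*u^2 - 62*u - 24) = 9*u^6/8 + 81*u^5/8 - 19*u^4 - 701*u^3/2 - 1513*u^2/2 - 584*u - 150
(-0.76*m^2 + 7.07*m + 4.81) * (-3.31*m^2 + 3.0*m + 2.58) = 2.5156*m^4 - 25.6817*m^3 + 3.3281*m^2 + 32.6706*m + 12.4098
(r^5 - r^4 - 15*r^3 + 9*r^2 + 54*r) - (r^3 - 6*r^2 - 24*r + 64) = r^5 - r^4 - 16*r^3 + 15*r^2 + 78*r - 64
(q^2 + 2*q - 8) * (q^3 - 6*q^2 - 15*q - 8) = q^5 - 4*q^4 - 35*q^3 + 10*q^2 + 104*q + 64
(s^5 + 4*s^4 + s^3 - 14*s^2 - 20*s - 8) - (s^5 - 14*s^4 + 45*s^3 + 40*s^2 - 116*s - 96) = 18*s^4 - 44*s^3 - 54*s^2 + 96*s + 88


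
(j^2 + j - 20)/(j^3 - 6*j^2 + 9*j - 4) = (j + 5)/(j^2 - 2*j + 1)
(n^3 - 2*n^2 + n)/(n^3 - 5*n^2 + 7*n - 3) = n/(n - 3)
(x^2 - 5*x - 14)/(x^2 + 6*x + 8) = (x - 7)/(x + 4)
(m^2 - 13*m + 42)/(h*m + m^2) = (m^2 - 13*m + 42)/(m*(h + m))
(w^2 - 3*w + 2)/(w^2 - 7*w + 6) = (w - 2)/(w - 6)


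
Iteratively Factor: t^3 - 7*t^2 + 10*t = (t - 5)*(t^2 - 2*t) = t*(t - 5)*(t - 2)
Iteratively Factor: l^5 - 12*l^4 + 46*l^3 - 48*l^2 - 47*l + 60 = (l - 5)*(l^4 - 7*l^3 + 11*l^2 + 7*l - 12) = (l - 5)*(l - 3)*(l^3 - 4*l^2 - l + 4) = (l - 5)*(l - 3)*(l - 1)*(l^2 - 3*l - 4) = (l - 5)*(l - 3)*(l - 1)*(l + 1)*(l - 4)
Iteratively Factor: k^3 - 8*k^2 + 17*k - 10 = (k - 1)*(k^2 - 7*k + 10) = (k - 2)*(k - 1)*(k - 5)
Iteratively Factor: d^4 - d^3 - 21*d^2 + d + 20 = (d + 1)*(d^3 - 2*d^2 - 19*d + 20) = (d - 5)*(d + 1)*(d^2 + 3*d - 4) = (d - 5)*(d - 1)*(d + 1)*(d + 4)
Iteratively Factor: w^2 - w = (w - 1)*(w)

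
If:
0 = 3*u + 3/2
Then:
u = -1/2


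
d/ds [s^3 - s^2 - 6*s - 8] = 3*s^2 - 2*s - 6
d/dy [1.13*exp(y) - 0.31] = 1.13*exp(y)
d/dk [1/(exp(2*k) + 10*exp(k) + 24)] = 2*(-exp(k) - 5)*exp(k)/(exp(2*k) + 10*exp(k) + 24)^2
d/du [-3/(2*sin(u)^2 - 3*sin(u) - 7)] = 3*(4*sin(u) - 3)*cos(u)/(3*sin(u) + cos(2*u) + 6)^2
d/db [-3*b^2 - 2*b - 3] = -6*b - 2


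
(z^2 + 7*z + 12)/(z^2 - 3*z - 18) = (z + 4)/(z - 6)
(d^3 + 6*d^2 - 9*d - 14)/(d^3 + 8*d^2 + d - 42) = (d + 1)/(d + 3)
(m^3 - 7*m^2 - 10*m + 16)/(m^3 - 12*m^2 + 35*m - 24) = (m + 2)/(m - 3)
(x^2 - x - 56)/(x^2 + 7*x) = (x - 8)/x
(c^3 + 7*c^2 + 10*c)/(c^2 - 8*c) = (c^2 + 7*c + 10)/(c - 8)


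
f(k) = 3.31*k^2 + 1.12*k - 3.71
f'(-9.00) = -58.46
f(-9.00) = 254.32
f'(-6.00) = -38.60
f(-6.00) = 108.73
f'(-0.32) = -1.00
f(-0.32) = -3.73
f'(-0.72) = -3.65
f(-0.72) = -2.80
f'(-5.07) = -32.44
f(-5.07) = 75.69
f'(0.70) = 5.75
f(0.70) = -1.30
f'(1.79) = 12.97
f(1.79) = 8.90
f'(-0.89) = -4.77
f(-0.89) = -2.08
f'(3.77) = 26.08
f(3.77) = 47.56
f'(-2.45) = -15.10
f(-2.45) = 13.41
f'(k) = 6.62*k + 1.12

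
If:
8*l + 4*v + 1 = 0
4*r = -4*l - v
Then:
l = -v/2 - 1/8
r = v/4 + 1/8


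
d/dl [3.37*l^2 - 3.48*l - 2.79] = 6.74*l - 3.48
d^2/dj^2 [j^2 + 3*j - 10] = 2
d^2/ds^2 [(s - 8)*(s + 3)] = 2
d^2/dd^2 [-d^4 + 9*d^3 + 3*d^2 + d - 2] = -12*d^2 + 54*d + 6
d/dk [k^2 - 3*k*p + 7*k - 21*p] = 2*k - 3*p + 7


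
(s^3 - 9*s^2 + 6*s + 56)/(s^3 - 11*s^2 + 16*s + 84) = (s - 4)/(s - 6)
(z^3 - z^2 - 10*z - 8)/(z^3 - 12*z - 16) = (z + 1)/(z + 2)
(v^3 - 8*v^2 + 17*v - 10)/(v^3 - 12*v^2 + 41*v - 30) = (v - 2)/(v - 6)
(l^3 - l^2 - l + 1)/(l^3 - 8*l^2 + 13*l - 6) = (l + 1)/(l - 6)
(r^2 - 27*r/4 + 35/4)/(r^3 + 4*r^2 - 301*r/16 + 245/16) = 4*(r - 5)/(4*r^2 + 23*r - 35)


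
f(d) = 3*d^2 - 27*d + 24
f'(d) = 6*d - 27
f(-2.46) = 108.57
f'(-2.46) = -41.76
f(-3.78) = 168.93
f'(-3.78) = -49.68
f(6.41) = -25.81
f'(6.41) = 11.46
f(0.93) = 1.48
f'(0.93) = -21.42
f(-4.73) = 218.83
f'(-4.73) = -55.38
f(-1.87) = 84.98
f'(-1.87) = -38.22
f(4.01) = -36.03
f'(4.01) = -2.94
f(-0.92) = 51.38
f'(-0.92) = -32.52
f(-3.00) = 132.00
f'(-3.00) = -45.00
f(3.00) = -30.00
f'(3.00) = -9.00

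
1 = 1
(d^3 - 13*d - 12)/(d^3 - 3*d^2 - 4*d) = (d + 3)/d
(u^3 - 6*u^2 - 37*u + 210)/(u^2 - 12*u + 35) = u + 6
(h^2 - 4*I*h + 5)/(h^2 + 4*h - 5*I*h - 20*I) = (h + I)/(h + 4)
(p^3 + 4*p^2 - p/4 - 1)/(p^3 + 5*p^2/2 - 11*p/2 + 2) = (p + 1/2)/(p - 1)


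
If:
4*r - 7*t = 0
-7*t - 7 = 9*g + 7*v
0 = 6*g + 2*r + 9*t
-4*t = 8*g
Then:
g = 0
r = 0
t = 0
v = -1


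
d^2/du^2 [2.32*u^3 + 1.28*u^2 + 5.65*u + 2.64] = 13.92*u + 2.56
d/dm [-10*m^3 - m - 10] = -30*m^2 - 1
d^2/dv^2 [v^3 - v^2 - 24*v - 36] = 6*v - 2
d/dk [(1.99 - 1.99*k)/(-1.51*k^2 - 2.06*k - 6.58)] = (3.0049*k^2 + 4.0994*k + 13.0942)*(1.51*k^2 + 2.06*k - (k - 1)*(3.02*k + 2.06) + 6.58)/(1.51*k^2 + 2.06*k + 6.58)^3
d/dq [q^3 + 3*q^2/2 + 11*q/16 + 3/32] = 3*q^2 + 3*q + 11/16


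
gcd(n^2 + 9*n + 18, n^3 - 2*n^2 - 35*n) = 1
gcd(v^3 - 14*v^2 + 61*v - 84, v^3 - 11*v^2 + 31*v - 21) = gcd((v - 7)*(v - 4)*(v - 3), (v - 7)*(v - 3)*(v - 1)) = v^2 - 10*v + 21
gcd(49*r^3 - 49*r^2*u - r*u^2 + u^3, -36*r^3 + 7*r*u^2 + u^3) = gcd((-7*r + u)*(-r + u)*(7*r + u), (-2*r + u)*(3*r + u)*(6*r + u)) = 1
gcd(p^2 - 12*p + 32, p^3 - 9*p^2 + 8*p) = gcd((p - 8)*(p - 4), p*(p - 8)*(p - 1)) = p - 8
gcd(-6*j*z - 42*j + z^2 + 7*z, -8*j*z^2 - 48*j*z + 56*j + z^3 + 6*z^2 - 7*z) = z + 7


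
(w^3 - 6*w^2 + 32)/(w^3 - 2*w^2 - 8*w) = (w - 4)/w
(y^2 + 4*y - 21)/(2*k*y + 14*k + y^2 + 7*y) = (y - 3)/(2*k + y)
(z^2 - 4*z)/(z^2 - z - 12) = z/(z + 3)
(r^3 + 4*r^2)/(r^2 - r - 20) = r^2/(r - 5)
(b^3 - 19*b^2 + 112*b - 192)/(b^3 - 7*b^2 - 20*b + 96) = (b - 8)/(b + 4)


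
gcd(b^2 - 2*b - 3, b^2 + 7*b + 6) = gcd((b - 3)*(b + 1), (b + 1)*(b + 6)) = b + 1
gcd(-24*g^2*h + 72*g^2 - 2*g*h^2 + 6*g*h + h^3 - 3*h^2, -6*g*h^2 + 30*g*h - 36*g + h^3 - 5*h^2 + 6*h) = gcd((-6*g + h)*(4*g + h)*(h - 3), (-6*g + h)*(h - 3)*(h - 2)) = 6*g*h - 18*g - h^2 + 3*h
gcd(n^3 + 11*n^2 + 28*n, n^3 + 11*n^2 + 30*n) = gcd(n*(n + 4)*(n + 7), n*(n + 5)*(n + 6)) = n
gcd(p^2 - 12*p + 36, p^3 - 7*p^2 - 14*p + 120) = p - 6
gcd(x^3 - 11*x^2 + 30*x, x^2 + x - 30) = x - 5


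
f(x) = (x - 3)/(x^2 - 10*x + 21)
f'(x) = (10 - 2*x)*(x - 3)/(x^2 - 10*x + 21)^2 + 1/(x^2 - 10*x + 21) = -1/(x^2 - 14*x + 49)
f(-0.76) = -0.13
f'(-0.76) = -0.02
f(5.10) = -0.53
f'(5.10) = -0.28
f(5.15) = -0.54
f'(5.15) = -0.29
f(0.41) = -0.15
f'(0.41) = -0.02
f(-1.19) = -0.12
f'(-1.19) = -0.01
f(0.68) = -0.16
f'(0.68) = -0.03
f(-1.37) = -0.12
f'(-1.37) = -0.01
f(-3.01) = -0.10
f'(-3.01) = -0.01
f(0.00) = -0.14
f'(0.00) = -0.02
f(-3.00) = -0.10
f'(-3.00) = -0.01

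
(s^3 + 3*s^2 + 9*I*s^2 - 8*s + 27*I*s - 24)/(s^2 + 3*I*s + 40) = (s^2 + s*(3 + I) + 3*I)/(s - 5*I)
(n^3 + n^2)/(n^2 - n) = n*(n + 1)/(n - 1)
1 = 1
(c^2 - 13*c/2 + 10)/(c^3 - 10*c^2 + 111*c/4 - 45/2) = 2*(c - 4)/(2*c^2 - 15*c + 18)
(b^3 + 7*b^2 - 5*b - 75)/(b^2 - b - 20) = (-b^3 - 7*b^2 + 5*b + 75)/(-b^2 + b + 20)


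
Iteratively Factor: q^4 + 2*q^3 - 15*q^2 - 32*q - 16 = (q + 1)*(q^3 + q^2 - 16*q - 16) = (q - 4)*(q + 1)*(q^2 + 5*q + 4) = (q - 4)*(q + 1)^2*(q + 4)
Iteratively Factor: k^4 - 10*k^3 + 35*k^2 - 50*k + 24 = (k - 4)*(k^3 - 6*k^2 + 11*k - 6) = (k - 4)*(k - 2)*(k^2 - 4*k + 3) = (k - 4)*(k - 3)*(k - 2)*(k - 1)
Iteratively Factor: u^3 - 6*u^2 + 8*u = (u)*(u^2 - 6*u + 8) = u*(u - 4)*(u - 2)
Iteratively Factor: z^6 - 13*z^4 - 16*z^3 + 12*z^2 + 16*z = (z)*(z^5 - 13*z^3 - 16*z^2 + 12*z + 16) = z*(z + 2)*(z^4 - 2*z^3 - 9*z^2 + 2*z + 8) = z*(z + 2)^2*(z^3 - 4*z^2 - z + 4) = z*(z - 1)*(z + 2)^2*(z^2 - 3*z - 4) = z*(z - 1)*(z + 1)*(z + 2)^2*(z - 4)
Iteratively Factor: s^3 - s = (s - 1)*(s^2 + s) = s*(s - 1)*(s + 1)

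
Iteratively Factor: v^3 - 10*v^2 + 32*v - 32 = (v - 2)*(v^2 - 8*v + 16) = (v - 4)*(v - 2)*(v - 4)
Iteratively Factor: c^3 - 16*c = (c)*(c^2 - 16) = c*(c + 4)*(c - 4)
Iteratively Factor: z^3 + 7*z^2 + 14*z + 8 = (z + 1)*(z^2 + 6*z + 8) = (z + 1)*(z + 2)*(z + 4)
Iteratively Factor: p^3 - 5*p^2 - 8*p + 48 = (p - 4)*(p^2 - p - 12) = (p - 4)*(p + 3)*(p - 4)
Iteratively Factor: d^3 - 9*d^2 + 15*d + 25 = (d - 5)*(d^2 - 4*d - 5) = (d - 5)*(d + 1)*(d - 5)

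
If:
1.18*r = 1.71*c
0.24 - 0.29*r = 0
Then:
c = 0.57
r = 0.83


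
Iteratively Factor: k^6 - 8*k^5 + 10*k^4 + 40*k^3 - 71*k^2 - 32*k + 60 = (k - 3)*(k^5 - 5*k^4 - 5*k^3 + 25*k^2 + 4*k - 20) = (k - 3)*(k + 1)*(k^4 - 6*k^3 + k^2 + 24*k - 20) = (k - 3)*(k + 1)*(k + 2)*(k^3 - 8*k^2 + 17*k - 10) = (k - 3)*(k - 2)*(k + 1)*(k + 2)*(k^2 - 6*k + 5) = (k - 5)*(k - 3)*(k - 2)*(k + 1)*(k + 2)*(k - 1)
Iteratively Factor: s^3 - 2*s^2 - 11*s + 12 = (s - 4)*(s^2 + 2*s - 3) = (s - 4)*(s + 3)*(s - 1)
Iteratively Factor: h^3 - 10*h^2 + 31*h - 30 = (h - 3)*(h^2 - 7*h + 10) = (h - 5)*(h - 3)*(h - 2)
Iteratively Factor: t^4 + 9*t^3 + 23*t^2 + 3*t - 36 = (t + 3)*(t^3 + 6*t^2 + 5*t - 12) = (t - 1)*(t + 3)*(t^2 + 7*t + 12) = (t - 1)*(t + 3)*(t + 4)*(t + 3)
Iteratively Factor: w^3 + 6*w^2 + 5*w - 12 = (w + 4)*(w^2 + 2*w - 3) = (w + 3)*(w + 4)*(w - 1)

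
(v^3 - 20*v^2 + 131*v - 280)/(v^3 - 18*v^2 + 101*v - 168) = (v - 5)/(v - 3)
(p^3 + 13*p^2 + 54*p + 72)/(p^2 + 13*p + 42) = (p^2 + 7*p + 12)/(p + 7)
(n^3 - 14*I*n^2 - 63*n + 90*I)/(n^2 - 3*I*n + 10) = (n^2 - 9*I*n - 18)/(n + 2*I)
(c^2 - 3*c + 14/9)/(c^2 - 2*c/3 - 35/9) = (3*c - 2)/(3*c + 5)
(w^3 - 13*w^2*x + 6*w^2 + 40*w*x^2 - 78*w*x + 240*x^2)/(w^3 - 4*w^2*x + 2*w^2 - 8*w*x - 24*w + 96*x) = (-w^2 + 13*w*x - 40*x^2)/(-w^2 + 4*w*x + 4*w - 16*x)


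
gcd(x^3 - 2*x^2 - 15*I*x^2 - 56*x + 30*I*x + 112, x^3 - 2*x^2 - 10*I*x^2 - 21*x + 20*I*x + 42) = x^2 + x*(-2 - 7*I) + 14*I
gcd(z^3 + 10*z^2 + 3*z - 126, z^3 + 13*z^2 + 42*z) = z^2 + 13*z + 42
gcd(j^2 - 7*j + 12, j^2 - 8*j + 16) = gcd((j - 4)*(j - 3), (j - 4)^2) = j - 4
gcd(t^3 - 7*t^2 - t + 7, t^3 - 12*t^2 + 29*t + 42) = t^2 - 6*t - 7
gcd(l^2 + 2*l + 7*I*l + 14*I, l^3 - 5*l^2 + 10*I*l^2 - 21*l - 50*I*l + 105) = l + 7*I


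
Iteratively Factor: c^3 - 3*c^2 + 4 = (c - 2)*(c^2 - c - 2) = (c - 2)*(c + 1)*(c - 2)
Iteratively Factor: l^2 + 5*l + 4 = (l + 1)*(l + 4)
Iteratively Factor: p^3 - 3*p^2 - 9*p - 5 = (p + 1)*(p^2 - 4*p - 5) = (p + 1)^2*(p - 5)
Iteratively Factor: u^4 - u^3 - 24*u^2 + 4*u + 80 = (u + 4)*(u^3 - 5*u^2 - 4*u + 20) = (u - 5)*(u + 4)*(u^2 - 4) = (u - 5)*(u + 2)*(u + 4)*(u - 2)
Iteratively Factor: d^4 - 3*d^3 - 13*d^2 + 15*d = (d)*(d^3 - 3*d^2 - 13*d + 15) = d*(d - 5)*(d^2 + 2*d - 3) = d*(d - 5)*(d - 1)*(d + 3)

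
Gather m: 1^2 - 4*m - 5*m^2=-5*m^2 - 4*m + 1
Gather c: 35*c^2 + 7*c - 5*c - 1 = 35*c^2 + 2*c - 1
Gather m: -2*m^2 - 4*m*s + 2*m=-2*m^2 + m*(2 - 4*s)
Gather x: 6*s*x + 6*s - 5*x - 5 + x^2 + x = 6*s + x^2 + x*(6*s - 4) - 5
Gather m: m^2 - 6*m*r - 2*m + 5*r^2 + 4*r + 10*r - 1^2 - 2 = m^2 + m*(-6*r - 2) + 5*r^2 + 14*r - 3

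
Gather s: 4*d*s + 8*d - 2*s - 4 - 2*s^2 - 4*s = 8*d - 2*s^2 + s*(4*d - 6) - 4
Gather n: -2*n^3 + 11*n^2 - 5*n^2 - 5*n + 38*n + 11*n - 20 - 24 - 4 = -2*n^3 + 6*n^2 + 44*n - 48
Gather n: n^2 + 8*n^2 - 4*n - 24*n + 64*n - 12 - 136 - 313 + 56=9*n^2 + 36*n - 405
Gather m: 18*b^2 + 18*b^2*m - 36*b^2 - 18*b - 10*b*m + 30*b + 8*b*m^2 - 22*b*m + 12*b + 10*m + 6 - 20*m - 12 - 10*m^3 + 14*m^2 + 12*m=-18*b^2 + 24*b - 10*m^3 + m^2*(8*b + 14) + m*(18*b^2 - 32*b + 2) - 6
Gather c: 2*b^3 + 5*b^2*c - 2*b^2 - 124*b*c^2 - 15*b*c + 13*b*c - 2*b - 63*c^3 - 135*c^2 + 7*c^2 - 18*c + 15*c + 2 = 2*b^3 - 2*b^2 - 2*b - 63*c^3 + c^2*(-124*b - 128) + c*(5*b^2 - 2*b - 3) + 2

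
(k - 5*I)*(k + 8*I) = k^2 + 3*I*k + 40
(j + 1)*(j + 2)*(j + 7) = j^3 + 10*j^2 + 23*j + 14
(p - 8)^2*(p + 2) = p^3 - 14*p^2 + 32*p + 128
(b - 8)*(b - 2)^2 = b^3 - 12*b^2 + 36*b - 32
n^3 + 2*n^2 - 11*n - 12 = (n - 3)*(n + 1)*(n + 4)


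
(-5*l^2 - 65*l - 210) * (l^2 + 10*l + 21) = -5*l^4 - 115*l^3 - 965*l^2 - 3465*l - 4410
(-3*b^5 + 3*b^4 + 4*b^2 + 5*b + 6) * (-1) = 3*b^5 - 3*b^4 - 4*b^2 - 5*b - 6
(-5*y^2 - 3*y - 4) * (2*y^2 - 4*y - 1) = -10*y^4 + 14*y^3 + 9*y^2 + 19*y + 4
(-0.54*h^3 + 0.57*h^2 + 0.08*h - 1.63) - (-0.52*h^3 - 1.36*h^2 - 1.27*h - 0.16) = -0.02*h^3 + 1.93*h^2 + 1.35*h - 1.47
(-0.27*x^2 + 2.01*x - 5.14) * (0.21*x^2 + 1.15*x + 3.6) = -0.0567*x^4 + 0.1116*x^3 + 0.2601*x^2 + 1.325*x - 18.504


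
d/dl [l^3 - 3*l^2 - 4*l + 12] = 3*l^2 - 6*l - 4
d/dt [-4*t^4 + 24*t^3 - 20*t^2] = 8*t*(-2*t^2 + 9*t - 5)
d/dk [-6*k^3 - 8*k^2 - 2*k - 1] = -18*k^2 - 16*k - 2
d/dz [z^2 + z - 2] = 2*z + 1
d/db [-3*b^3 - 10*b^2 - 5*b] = -9*b^2 - 20*b - 5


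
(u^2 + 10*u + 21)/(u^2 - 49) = (u + 3)/(u - 7)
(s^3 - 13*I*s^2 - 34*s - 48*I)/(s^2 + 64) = (s^2 - 5*I*s + 6)/(s + 8*I)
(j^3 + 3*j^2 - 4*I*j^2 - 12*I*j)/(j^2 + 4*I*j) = (j^2 + j*(3 - 4*I) - 12*I)/(j + 4*I)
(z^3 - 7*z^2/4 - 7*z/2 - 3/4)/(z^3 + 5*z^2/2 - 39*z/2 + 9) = (4*z^2 + 5*z + 1)/(2*(2*z^2 + 11*z - 6))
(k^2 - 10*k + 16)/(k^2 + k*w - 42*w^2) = (k^2 - 10*k + 16)/(k^2 + k*w - 42*w^2)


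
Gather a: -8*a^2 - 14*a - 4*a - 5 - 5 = -8*a^2 - 18*a - 10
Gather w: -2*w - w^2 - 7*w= -w^2 - 9*w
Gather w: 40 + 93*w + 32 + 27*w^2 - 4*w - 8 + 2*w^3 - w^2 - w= 2*w^3 + 26*w^2 + 88*w + 64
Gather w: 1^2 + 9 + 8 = 18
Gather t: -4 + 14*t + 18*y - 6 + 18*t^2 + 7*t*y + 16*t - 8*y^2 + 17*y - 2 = 18*t^2 + t*(7*y + 30) - 8*y^2 + 35*y - 12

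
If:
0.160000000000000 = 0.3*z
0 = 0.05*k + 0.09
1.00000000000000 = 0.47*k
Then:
No Solution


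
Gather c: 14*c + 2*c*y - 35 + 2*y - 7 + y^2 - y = c*(2*y + 14) + y^2 + y - 42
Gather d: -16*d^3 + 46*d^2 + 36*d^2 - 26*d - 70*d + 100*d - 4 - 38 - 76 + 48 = -16*d^3 + 82*d^2 + 4*d - 70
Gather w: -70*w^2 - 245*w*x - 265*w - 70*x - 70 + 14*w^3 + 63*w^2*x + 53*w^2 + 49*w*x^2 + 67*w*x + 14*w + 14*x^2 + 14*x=14*w^3 + w^2*(63*x - 17) + w*(49*x^2 - 178*x - 251) + 14*x^2 - 56*x - 70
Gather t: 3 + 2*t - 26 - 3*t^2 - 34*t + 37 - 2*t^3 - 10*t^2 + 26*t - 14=-2*t^3 - 13*t^2 - 6*t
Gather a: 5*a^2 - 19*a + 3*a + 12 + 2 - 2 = 5*a^2 - 16*a + 12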